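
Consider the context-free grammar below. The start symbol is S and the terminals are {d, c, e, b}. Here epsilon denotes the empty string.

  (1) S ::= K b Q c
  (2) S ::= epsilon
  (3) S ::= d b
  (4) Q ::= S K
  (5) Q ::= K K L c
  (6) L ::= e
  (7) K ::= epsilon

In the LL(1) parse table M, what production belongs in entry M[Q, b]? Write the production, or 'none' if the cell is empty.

FIRST(L): from L::=e we get {e}. So FIRST(L) = {e}.
FIRST(K): from K::=epsilon we get {epsilon}. So FIRST(K) = {epsilon}.
FIRST(S): from S::=K b Q c we get {b}; from S::=epsilon we get {epsilon}; from S::=d b we get {d}. So FIRST(S) = {epsilon, b, d}.
FIRST(Q): from Q::=S K we get {epsilon, b, d}; from Q::=K K L c we get {e}. So FIRST(Q) = {epsilon, b, d, e}.
FOLLOW(S) includes $ since S is the start symbol.
FOLLOW(Q): in S::=K b Q c, Q is followed by c with FIRST {c}. Thus FOLLOW(Q) = {c}.
For Q ::= S K: FIRST(S K) = {epsilon, b, d}, so it goes in M[Q, t] for t ∈ {b, d}; since epsilon ∈ FIRST, also for every t ∈ FOLLOW(Q) = {c}.
For Q ::= K K L c: FIRST(K K L c) = {e}, so it goes in M[Q, t] for t ∈ {e}.

Q ::= S K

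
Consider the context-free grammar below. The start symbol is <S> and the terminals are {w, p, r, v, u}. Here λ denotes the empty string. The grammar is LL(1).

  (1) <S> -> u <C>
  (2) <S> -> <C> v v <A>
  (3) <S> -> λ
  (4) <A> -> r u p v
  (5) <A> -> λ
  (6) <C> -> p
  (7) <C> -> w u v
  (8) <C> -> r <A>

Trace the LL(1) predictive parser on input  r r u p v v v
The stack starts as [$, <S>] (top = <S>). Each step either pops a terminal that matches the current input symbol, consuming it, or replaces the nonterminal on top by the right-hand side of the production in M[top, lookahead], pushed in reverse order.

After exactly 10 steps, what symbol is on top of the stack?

<A>

step 1: stack=$ <S>  input=r r u p v v v $  — expand <S> -> <C> v v <A>
step 2: stack=$ <A> v v <C>  input=r r u p v v v $  — expand <C> -> r <A>
step 3: stack=$ <A> v v <A> r  input=r r u p v v v $  — match r
step 4: stack=$ <A> v v <A>  input=r u p v v v $  — expand <A> -> r u p v
step 5: stack=$ <A> v v v p u r  input=r u p v v v $  — match r
step 6: stack=$ <A> v v v p u  input=u p v v v $  — match u
step 7: stack=$ <A> v v v p  input=p v v v $  — match p
step 8: stack=$ <A> v v v  input=v v v $  — match v
step 9: stack=$ <A> v v  input=v v $  — match v
step 10: stack=$ <A> v  input=v $  — match v
Stack after step 10: $ <A> (top = <A>).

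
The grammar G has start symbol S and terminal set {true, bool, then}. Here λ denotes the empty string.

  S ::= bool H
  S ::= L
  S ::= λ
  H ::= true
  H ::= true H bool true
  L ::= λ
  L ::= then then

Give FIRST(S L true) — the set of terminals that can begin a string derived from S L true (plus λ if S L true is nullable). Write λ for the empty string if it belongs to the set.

FIRST(H): from H::=true we get {true}; from H::=true H bool true we get {true}. So FIRST(H) = {true}.
FIRST(L): from L::=λ we get {λ}; from L::=then then we get {then}. So FIRST(L) = {λ, then}.
FIRST(S): from S::=bool H we get {bool}; from S::=L we get {λ, then}; from S::=λ we get {λ}. So FIRST(S) = {λ, bool, then}.
FIRST(S L true): take FIRST of each symbol in turn, carrying on past any symbol whose FIRST contains λ; result {bool, then, true}.

{bool, then, true}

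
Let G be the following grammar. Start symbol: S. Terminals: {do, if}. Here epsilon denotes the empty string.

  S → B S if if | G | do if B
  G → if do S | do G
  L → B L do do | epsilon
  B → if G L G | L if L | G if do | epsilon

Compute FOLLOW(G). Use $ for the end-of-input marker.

{$, do, if}

FIRST(G): from G→if do S we get {if}; from G→do G we get {do}. So FIRST(G) = {do, if}.
FIRST(S): from S→B S if if we get {do, if}; from S→G we get {do, if}; from S→do if B we get {do}. So FIRST(S) = {do, if}.
FIRST(L): from L→B L do do we get {do, if}; from L→epsilon we get {epsilon}. So FIRST(L) = {epsilon, do, if}.
FIRST(B): from B→if G L G we get {if}; from B→L if L we get {do, if}; from B→G if do we get {do, if}; from B→epsilon we get {epsilon}. So FIRST(B) = {epsilon, do, if}.
FOLLOW(S) includes $ since S is the start symbol.
FOLLOW(S): in S→B S if if, S is followed by if if with FIRST {if}; in G→if do S, the suffix after S is empty, so FOLLOW(S) ⊇ FOLLOW(G) = {$, do, if}. Thus FOLLOW(S) = {$, do, if}.
FOLLOW(B): in S→B S if if, B is followed by S if if with FIRST {do, if}; in S→do if B, the suffix after B is empty, so FOLLOW(B) ⊇ FOLLOW(S) = {$, do, if}; in L→B L do do, B is followed by L do do with FIRST {do, if}. Thus FOLLOW(B) = {$, do, if}.
FOLLOW(G): in S→G, the suffix after G is empty, so FOLLOW(G) ⊇ FOLLOW(S) = {$, do, if}; in G→do G, the suffix after G is empty (adds nothing new); in B→if G L G (occurrence 1), G is followed by L G with FIRST {do, if}; in B→if G L G (occurrence 2), the suffix after G is empty, so FOLLOW(G) ⊇ FOLLOW(B) = {$, do, if}; in B→G if do, G is followed by if do with FIRST {if}. Thus FOLLOW(G) = {$, do, if}.
FOLLOW(L): in L→B L do do, L is followed by do do with FIRST {do}; in B→if G L G, L is followed by G with FIRST {do, if}; in B→L if L (occurrence 1), L is followed by if L with FIRST {if}; in B→L if L (occurrence 2), the suffix after L is empty, so FOLLOW(L) ⊇ FOLLOW(B) = {$, do, if}. Thus FOLLOW(L) = {$, do, if}.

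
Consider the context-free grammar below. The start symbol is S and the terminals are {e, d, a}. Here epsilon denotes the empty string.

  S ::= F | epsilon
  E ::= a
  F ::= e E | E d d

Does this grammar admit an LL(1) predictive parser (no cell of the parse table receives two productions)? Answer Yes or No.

Yes

FIRST(S) = {epsilon, a, e}
FIRST(E) = {a}
FIRST(F) = {a, e}
FOLLOW(S) = {$}
FOLLOW(E) = {$, d}
FOLLOW(F) = {$}
Each cell of M receives at most one production.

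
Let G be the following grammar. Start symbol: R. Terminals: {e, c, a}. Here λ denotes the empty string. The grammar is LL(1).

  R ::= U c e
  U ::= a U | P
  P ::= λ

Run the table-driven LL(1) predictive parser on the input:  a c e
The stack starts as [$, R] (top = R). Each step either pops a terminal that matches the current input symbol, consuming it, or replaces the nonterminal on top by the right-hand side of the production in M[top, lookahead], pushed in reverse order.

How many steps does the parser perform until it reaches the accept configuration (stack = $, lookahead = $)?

step 1: stack=$ R  input=a c e $  — expand R ::= U c e
step 2: stack=$ e c U  input=a c e $  — expand U ::= a U
step 3: stack=$ e c U a  input=a c e $  — match a
step 4: stack=$ e c U  input=c e $  — expand U ::= P
step 5: stack=$ e c P  input=c e $  — expand P ::= λ
step 6: stack=$ e c  input=c e $  — match c
step 7: stack=$ e  input=e $  — match e
Accept reached after 7 steps.

7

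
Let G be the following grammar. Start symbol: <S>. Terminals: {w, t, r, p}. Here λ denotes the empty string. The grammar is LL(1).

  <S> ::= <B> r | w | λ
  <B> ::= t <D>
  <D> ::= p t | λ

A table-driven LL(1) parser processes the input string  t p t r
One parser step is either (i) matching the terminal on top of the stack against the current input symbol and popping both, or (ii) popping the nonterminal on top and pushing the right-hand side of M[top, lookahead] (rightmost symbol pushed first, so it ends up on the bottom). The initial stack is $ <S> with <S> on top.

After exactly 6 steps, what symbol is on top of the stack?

     Stack      Input      Action
  1  $ <S>      t p t r $  expand <S> ::= <B> r
  2  $ r <B>    t p t r $  expand <B> ::= t <D>
  3  $ r <D> t  t p t r $  match t
  4  $ r <D>    p t r $    expand <D> ::= p t
  5  $ r t p    p t r $    match p
  6  $ r t      t r $      match t
Stack after step 6: $ r (top = r).

r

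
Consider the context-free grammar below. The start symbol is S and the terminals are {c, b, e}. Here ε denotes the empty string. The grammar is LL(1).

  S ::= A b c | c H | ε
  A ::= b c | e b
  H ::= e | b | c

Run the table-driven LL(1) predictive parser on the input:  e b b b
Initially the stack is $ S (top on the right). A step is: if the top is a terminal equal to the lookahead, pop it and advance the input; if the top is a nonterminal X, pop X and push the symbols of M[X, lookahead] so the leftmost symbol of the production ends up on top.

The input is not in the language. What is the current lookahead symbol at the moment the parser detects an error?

b

     Stack      Input      Action
  1  $ S        e b b b $  expand S ::= A b c
  2  $ c b A    e b b b $  expand A ::= e b
  3  $ c b b e  e b b b $  match e
  4  $ c b b    b b b $    match b
  5  $ c b      b b $      match b
  6  $ c        b $        error: top is terminal c but lookahead is b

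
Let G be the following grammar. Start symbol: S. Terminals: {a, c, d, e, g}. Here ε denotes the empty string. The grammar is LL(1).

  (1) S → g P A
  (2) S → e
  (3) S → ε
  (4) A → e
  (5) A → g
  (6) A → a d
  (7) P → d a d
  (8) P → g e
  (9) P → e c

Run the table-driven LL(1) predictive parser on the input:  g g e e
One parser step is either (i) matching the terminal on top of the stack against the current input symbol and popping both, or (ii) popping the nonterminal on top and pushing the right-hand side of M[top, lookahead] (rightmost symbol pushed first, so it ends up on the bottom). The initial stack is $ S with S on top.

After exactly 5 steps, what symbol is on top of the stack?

A

     Stack    Input      Action
  1  $ S      g g e e $  expand S → g P A
  2  $ A P g  g g e e $  match g
  3  $ A P    g e e $    expand P → g e
  4  $ A e g  g e e $    match g
  5  $ A e    e e $      match e
Stack after step 5: $ A (top = A).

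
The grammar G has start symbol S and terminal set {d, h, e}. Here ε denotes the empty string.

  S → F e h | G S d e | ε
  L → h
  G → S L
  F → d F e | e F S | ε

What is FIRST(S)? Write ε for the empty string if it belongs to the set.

FIRST(L) = {h}
FIRST(F) = {ε, d, e}
FIRST(S) = {ε, d, e, h}  (via F e h, G S d e)
FIRST(G) = {d, e, h}  (via S L)

{ε, d, e, h}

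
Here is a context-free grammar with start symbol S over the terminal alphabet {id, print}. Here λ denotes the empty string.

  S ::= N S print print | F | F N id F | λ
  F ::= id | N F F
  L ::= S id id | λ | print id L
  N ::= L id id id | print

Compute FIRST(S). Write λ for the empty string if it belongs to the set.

{λ, id, print}

FIRST(S): from S::=N S print print we get {id, print}; from S::=F we get {id, print}; from S::=F N id F we get {id, print}; from S::=λ we get {λ}. So FIRST(S) = {λ, id, print}.
FIRST(L): from L::=S id id we get {id, print}; from L::=λ we get {λ}; from L::=print id L we get {print}. So FIRST(L) = {λ, id, print}.
FIRST(N): from N::=L id id id we get {id, print}; from N::=print we get {print}. So FIRST(N) = {id, print}.
FIRST(F): from F::=id we get {id}; from F::=N F F we get {id, print}. So FIRST(F) = {id, print}.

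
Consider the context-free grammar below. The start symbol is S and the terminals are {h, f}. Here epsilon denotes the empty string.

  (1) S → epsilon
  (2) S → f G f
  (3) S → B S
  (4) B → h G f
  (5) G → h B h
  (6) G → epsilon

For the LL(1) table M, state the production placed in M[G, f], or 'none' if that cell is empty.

FIRST(B): from B→h G f we get {h}. So FIRST(B) = {h}.
FIRST(G): from G→h B h we get {h}; from G→epsilon we get {epsilon}. So FIRST(G) = {epsilon, h}.
FIRST(S): from S→epsilon we get {epsilon}; from S→f G f we get {f}; from S→B S we get {h}. So FIRST(S) = {epsilon, f, h}.
FOLLOW(S) includes $ since S is the start symbol.
FOLLOW(G): in S→f G f, G is followed by f with FIRST {f}; in B→h G f, G is followed by f with FIRST {f}. Thus FOLLOW(G) = {f}.
For G → h B h: FIRST(h B h) = {h}, so it goes in M[G, t] for t ∈ {h}.
For G → epsilon: FIRST(epsilon) = {epsilon}, so it goes in M[G, t] for t ∈ {}; since epsilon ∈ FIRST, also for every t ∈ FOLLOW(G) = {f}.

G → epsilon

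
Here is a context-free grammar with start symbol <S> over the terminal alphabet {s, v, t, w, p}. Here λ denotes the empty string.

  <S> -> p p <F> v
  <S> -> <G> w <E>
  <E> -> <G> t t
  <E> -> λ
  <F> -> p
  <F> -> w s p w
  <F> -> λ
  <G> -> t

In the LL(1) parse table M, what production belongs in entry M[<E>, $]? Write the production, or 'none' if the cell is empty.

<E> -> λ

FIRST(<F>) = {λ, p, w}
FIRST(<G>) = {t}
FIRST(<S>) = {p, t}  (via <G> w <E>)
FIRST(<E>) = {λ, t}  (via <G> t t)
FOLLOW(<S>) includes $ since <S> is the start symbol.
FOLLOW(<S>): <S> appears on no right-hand side. Thus FOLLOW(<S>) = {$}.
FOLLOW(<E>): in <S>-><G> w <E>, the suffix after <E> is empty, so FOLLOW(<E>) ⊇ FOLLOW(<S>) = {$}. Thus FOLLOW(<E>) = {$}.
For <E> -> <G> t t: FIRST(<G> t t) = {t}, so it goes in M[<E>, t] for t ∈ {t}.
For <E> -> λ: FIRST(λ) = {λ}, so it goes in M[<E>, t] for t ∈ {}; since λ ∈ FIRST, also for every t ∈ FOLLOW(<E>) = {$}.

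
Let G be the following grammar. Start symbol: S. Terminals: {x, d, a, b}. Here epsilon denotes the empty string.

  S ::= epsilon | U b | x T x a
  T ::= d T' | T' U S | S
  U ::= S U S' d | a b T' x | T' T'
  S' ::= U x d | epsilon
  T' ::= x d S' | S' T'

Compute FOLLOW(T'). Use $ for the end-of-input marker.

FIRST(S) = {epsilon, a, x}  (via U b)
FIRST(T) = {epsilon, a, d, x}  (via T' U S, S)
FIRST(U) = {a, x}  (via S U S' d, T' T')
FIRST(S') = {epsilon, a, x}  (via U x d)
FIRST(T') = {a, x}  (via S' T')
FOLLOW(S) includes $ since S is the start symbol.
FOLLOW(T): in S::=x T x a, T is followed by x a with FIRST {x}. Thus FOLLOW(T) = {x}.
FOLLOW(S): in T::=T' U S, the suffix after S is empty, so FOLLOW(S) ⊇ FOLLOW(T) = {x}; in T::=S, the suffix after S is empty, so FOLLOW(S) ⊇ FOLLOW(T) = {x}; in U::=S U S' d, S is followed by U S' d with FIRST {a, x}. Thus FOLLOW(S) = {$, a, x}.
FOLLOW(U): in S::=U b, U is followed by b with FIRST {b}; in T::=T' U S, U is followed by S with FIRST {epsilon, a, x}; in T::=T' U S, the suffix after U is nullable, so FOLLOW(U) ⊇ FOLLOW(T) = {x}; in U::=S U S' d, U is followed by S' d with FIRST {a, d, x}; in S'::=U x d, U is followed by x d with FIRST {x}. Thus FOLLOW(U) = {a, b, d, x}.
FOLLOW(T'): in T::=d T', the suffix after T' is empty, so FOLLOW(T') ⊇ FOLLOW(T) = {x}; in T::=T' U S, T' is followed by U S with FIRST {a, x}; in U::=a b T' x, T' is followed by x with FIRST {x}; in U::=T' T' (occurrence 1), T' is followed by T' with FIRST {a, x}; in U::=T' T' (occurrence 2), the suffix after T' is empty, so FOLLOW(T') ⊇ FOLLOW(U) = {a, b, d, x}; in T'::=S' T', the suffix after T' is empty (adds nothing new). Thus FOLLOW(T') = {a, b, d, x}.
FOLLOW(S'): in U::=S U S' d, S' is followed by d with FIRST {d}; in T'::=x d S', the suffix after S' is empty, so FOLLOW(S') ⊇ FOLLOW(T') = {a, b, d, x}; in T'::=S' T', S' is followed by T' with FIRST {a, x}. Thus FOLLOW(S') = {a, b, d, x}.

{a, b, d, x}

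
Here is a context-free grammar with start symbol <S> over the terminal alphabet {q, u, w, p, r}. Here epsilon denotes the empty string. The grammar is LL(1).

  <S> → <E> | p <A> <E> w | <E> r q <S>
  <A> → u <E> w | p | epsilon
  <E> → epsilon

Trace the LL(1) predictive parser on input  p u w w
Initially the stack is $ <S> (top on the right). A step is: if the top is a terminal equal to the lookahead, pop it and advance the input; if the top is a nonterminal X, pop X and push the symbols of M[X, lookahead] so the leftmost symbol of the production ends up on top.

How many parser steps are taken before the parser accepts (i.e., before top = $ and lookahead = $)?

8

     Stack            Input      Action
  1  $ <S>            p u w w $  expand <S> → p <A> <E> w
  2  $ w <E> <A> p    p u w w $  match p
  3  $ w <E> <A>      u w w $    expand <A> → u <E> w
  4  $ w <E> w <E> u  u w w $    match u
  5  $ w <E> w <E>    w w $      expand <E> → epsilon
  6  $ w <E> w        w w $      match w
  7  $ w <E>          w $        expand <E> → epsilon
  8  $ w              w $        match w
Accept reached after 8 steps.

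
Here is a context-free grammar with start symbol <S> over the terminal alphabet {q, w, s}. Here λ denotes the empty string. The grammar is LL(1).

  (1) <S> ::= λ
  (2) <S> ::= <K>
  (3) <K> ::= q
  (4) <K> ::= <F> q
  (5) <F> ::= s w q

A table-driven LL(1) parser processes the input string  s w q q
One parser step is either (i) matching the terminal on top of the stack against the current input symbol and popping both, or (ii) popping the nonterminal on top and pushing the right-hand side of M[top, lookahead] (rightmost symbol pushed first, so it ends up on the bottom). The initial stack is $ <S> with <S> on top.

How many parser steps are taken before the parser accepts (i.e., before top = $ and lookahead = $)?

7

     Stack      Input      Action
  1  $ <S>      s w q q $  expand <S> ::= <K>
  2  $ <K>      s w q q $  expand <K> ::= <F> q
  3  $ q <F>    s w q q $  expand <F> ::= s w q
  4  $ q q w s  s w q q $  match s
  5  $ q q w    w q q $    match w
  6  $ q q      q q $      match q
  7  $ q        q $        match q
Accept reached after 7 steps.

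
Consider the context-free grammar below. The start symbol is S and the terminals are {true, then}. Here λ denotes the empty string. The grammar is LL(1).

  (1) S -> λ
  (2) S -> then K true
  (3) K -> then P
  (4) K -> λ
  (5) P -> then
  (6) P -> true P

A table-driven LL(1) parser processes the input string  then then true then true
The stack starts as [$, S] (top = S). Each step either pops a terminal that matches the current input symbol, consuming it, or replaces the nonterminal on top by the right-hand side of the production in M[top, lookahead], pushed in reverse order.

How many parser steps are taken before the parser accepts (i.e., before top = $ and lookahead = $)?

9

     Stack          Input                       Action
  1  $ S            then then true then true $  expand S -> then K true
  2  $ true K then  then then true then true $  match then
  3  $ true K       then true then true $       expand K -> then P
  4  $ true P then  then true then true $       match then
  5  $ true P       true then true $            expand P -> true P
  6  $ true P true  true then true $            match true
  7  $ true P       then true $                 expand P -> then
  8  $ true then    then true $                 match then
  9  $ true         true $                      match true
Accept reached after 9 steps.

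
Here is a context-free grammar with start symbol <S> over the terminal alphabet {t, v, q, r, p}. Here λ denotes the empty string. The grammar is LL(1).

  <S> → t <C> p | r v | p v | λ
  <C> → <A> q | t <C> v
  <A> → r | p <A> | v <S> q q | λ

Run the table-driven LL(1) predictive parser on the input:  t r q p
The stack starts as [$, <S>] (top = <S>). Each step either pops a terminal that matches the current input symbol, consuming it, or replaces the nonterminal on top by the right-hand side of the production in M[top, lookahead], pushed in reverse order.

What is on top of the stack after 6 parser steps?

p

step 1: stack=$ <S>  input=t r q p $  — expand <S> → t <C> p
step 2: stack=$ p <C> t  input=t r q p $  — match t
step 3: stack=$ p <C>  input=r q p $  — expand <C> → <A> q
step 4: stack=$ p q <A>  input=r q p $  — expand <A> → r
step 5: stack=$ p q r  input=r q p $  — match r
step 6: stack=$ p q  input=q p $  — match q
Stack after step 6: $ p (top = p).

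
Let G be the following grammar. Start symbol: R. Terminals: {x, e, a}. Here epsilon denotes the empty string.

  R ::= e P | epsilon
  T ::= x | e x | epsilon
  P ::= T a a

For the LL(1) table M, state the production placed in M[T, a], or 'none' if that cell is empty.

FIRST(R): from R::=e P we get {e}; from R::=epsilon we get {epsilon}. So FIRST(R) = {epsilon, e}.
FIRST(T): from T::=x we get {x}; from T::=e x we get {e}; from T::=epsilon we get {epsilon}. So FIRST(T) = {epsilon, e, x}.
FIRST(P): from P::=T a a we get {a, e, x}. So FIRST(P) = {a, e, x}.
FOLLOW(R) includes $ since R is the start symbol.
FOLLOW(T): in P::=T a a, T is followed by a a with FIRST {a}. Thus FOLLOW(T) = {a}.
For T ::= x: FIRST(x) = {x}, so it goes in M[T, t] for t ∈ {x}.
For T ::= e x: FIRST(e x) = {e}, so it goes in M[T, t] for t ∈ {e}.
For T ::= epsilon: FIRST(epsilon) = {epsilon}, so it goes in M[T, t] for t ∈ {}; since epsilon ∈ FIRST, also for every t ∈ FOLLOW(T) = {a}.

T ::= epsilon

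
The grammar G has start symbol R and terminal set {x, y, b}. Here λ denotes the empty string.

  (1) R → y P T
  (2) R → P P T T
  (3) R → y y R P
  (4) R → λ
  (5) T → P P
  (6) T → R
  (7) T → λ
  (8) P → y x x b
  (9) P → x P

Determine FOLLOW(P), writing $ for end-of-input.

{$, x, y}

FIRST(P): from P→y x x b we get {y}; from P→x P we get {x}. So FIRST(P) = {x, y}.
FIRST(R): from R→y P T we get {y}; from R→P P T T we get {x, y}; from R→y y R P we get {y}; from R→λ we get {λ}. So FIRST(R) = {λ, x, y}.
FIRST(T): from T→P P we get {x, y}; from T→R we get {λ, x, y}; from T→λ we get {λ}. So FIRST(T) = {λ, x, y}.
FOLLOW(R) includes $ since R is the start symbol.
FOLLOW(R): in R→y y R P, R is followed by P with FIRST {x, y}; in T→R, the suffix after R is empty, so FOLLOW(R) ⊇ FOLLOW(T) = {$, x, y}. Thus FOLLOW(R) = {$, x, y}.
FOLLOW(T): in R→y P T, the suffix after T is empty, so FOLLOW(T) ⊇ FOLLOW(R) = {$, x, y}; in R→P P T T (occurrence 1), T is followed by T with FIRST {λ, x, y}; in R→P P T T (occurrence 1), the suffix after T is nullable, so FOLLOW(T) ⊇ FOLLOW(R) = {$, x, y}; in R→P P T T (occurrence 2), the suffix after T is empty, so FOLLOW(T) ⊇ FOLLOW(R) = {$, x, y}. Thus FOLLOW(T) = {$, x, y}.
FOLLOW(P): in R→y P T, P is followed by T with FIRST {λ, x, y}; in R→y P T, the suffix after P is nullable, so FOLLOW(P) ⊇ FOLLOW(R) = {$, x, y}; in R→P P T T (occurrence 1), P is followed by P T T with FIRST {x, y}; in R→P P T T (occurrence 2), P is followed by T T with FIRST {λ, x, y}; in R→P P T T (occurrence 2), the suffix after P is nullable, so FOLLOW(P) ⊇ FOLLOW(R) = {$, x, y}; in R→y y R P, the suffix after P is empty, so FOLLOW(P) ⊇ FOLLOW(R) = {$, x, y}; in T→P P (occurrence 1), P is followed by P with FIRST {x, y}; in T→P P (occurrence 2), the suffix after P is empty, so FOLLOW(P) ⊇ FOLLOW(T) = {$, x, y}; in P→x P, the suffix after P is empty (adds nothing new). Thus FOLLOW(P) = {$, x, y}.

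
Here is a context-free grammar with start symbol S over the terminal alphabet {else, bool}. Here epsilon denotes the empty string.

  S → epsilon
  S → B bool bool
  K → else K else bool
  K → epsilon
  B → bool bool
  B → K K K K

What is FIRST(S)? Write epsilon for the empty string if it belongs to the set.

FIRST(K) = {epsilon, else}
FIRST(B) = {epsilon, bool, else}  (via K K K K)
FIRST(S) = {epsilon, bool, else}  (via B bool bool)

{epsilon, bool, else}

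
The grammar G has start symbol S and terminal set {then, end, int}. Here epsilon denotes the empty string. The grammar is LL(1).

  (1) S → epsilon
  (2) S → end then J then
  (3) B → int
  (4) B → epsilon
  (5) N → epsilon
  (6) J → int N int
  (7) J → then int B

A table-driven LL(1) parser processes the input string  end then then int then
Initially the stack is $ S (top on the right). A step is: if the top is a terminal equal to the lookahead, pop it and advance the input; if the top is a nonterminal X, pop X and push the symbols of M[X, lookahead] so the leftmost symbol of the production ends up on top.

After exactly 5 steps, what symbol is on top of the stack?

     Stack              Input                     Action
  1  $ S                end then then int then $  expand S → end then J then
  2  $ then J then end  end then then int then $  match end
  3  $ then J then      then then int then $      match then
  4  $ then J           then int then $           expand J → then int B
  5  $ then B int then  then int then $           match then
Stack after step 5: $ then B int (top = int).

int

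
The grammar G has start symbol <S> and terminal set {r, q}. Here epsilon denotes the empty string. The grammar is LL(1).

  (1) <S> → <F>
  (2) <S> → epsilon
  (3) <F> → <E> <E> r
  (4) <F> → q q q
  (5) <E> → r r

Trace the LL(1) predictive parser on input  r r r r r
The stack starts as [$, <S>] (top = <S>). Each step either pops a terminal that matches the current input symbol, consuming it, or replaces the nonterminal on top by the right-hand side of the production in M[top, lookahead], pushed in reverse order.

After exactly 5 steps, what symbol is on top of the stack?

<E>

     Stack        Input        Action
  1  $ <S>        r r r r r $  expand <S> → <F>
  2  $ <F>        r r r r r $  expand <F> → <E> <E> r
  3  $ r <E> <E>  r r r r r $  expand <E> → r r
  4  $ r <E> r r  r r r r r $  match r
  5  $ r <E> r    r r r r $    match r
Stack after step 5: $ r <E> (top = <E>).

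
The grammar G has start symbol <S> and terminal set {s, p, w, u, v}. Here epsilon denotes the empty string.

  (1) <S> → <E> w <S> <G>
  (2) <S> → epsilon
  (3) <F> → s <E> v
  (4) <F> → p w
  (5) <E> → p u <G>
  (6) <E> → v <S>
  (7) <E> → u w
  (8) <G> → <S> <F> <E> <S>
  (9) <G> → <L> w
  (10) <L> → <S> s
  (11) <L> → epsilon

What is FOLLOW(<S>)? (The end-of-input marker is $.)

{$, p, s, u, v, w}

FIRST(<F>) = {p, s}
FIRST(<E>) = {p, u, v}
FIRST(<S>) = {epsilon, p, u, v}  (via <E> w <S> <G>)
FIRST(<L>) = {epsilon, p, s, u, v}  (via <S> s)
FIRST(<G>) = {p, s, u, v, w}  (via <S> <F> <E> <S>, <L> w)
FOLLOW(<S>) includes $ since <S> is the start symbol.
FOLLOW(<F>): in <G>→<S> <F> <E> <S>, <F> is followed by <E> <S> with FIRST {p, u, v}. Thus FOLLOW(<F>) = {p, u, v}.
FOLLOW(<L>): in <G>→<L> w, <L> is followed by w with FIRST {w}. Thus FOLLOW(<L>) = {w}.
FOLLOW(<S>): in <S>→<E> w <S> <G>, <S> is followed by <G> with FIRST {p, s, u, v, w}; in <E>→v <S>, the suffix after <S> is empty, so FOLLOW(<S>) ⊇ FOLLOW(<E>) = {$, p, s, u, v, w}; in <G>→<S> <F> <E> <S> (occurrence 1), <S> is followed by <F> <E> <S> with FIRST {p, s}; in <G>→<S> <F> <E> <S> (occurrence 2), the suffix after <S> is empty, so FOLLOW(<S>) ⊇ FOLLOW(<G>) = {$, p, s, u, v, w}; in <L>→<S> s, <S> is followed by s with FIRST {s}. Thus FOLLOW(<S>) = {$, p, s, u, v, w}.
FOLLOW(<E>): in <S>→<E> w <S> <G>, <E> is followed by w <S> <G> with FIRST {w}; in <F>→s <E> v, <E> is followed by v with FIRST {v}; in <G>→<S> <F> <E> <S>, <E> is followed by <S> with FIRST {epsilon, p, u, v}; in <G>→<S> <F> <E> <S>, the suffix after <E> is nullable, so FOLLOW(<E>) ⊇ FOLLOW(<G>) = {$, p, s, u, v, w}. Thus FOLLOW(<E>) = {$, p, s, u, v, w}.
FOLLOW(<G>): in <S>→<E> w <S> <G>, the suffix after <G> is empty, so FOLLOW(<G>) ⊇ FOLLOW(<S>) = {$, p, s, u, v, w}; in <E>→p u <G>, the suffix after <G> is empty, so FOLLOW(<G>) ⊇ FOLLOW(<E>) = {$, p, s, u, v, w}. Thus FOLLOW(<G>) = {$, p, s, u, v, w}.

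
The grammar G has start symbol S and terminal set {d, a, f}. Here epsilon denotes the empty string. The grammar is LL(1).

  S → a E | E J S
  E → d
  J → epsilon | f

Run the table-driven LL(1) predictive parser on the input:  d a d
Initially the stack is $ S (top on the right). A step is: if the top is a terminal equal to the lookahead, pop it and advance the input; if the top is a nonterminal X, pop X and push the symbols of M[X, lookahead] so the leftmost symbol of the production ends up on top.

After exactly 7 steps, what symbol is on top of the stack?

d

step 1: stack=$ S  input=d a d $  — expand S → E J S
step 2: stack=$ S J E  input=d a d $  — expand E → d
step 3: stack=$ S J d  input=d a d $  — match d
step 4: stack=$ S J  input=a d $  — expand J → epsilon
step 5: stack=$ S  input=a d $  — expand S → a E
step 6: stack=$ E a  input=a d $  — match a
step 7: stack=$ E  input=d $  — expand E → d
Stack after step 7: $ d (top = d).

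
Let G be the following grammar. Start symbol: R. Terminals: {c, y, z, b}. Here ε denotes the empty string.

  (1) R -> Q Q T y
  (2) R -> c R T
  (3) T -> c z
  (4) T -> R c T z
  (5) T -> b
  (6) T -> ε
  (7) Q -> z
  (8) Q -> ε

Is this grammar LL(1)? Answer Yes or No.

No

FIRST(R) = {b, c, y, z}
FIRST(T) = {ε, b, c, y, z}
FIRST(Q) = {ε, z}
FOLLOW(R) = {$, b, c, y, z}
FOLLOW(T) = {$, b, c, y, z}
FOLLOW(Q) = {b, c, y, z}
Cell M[Q, z] receives both Q -> z and Q -> ε — the grammar is not LL(1).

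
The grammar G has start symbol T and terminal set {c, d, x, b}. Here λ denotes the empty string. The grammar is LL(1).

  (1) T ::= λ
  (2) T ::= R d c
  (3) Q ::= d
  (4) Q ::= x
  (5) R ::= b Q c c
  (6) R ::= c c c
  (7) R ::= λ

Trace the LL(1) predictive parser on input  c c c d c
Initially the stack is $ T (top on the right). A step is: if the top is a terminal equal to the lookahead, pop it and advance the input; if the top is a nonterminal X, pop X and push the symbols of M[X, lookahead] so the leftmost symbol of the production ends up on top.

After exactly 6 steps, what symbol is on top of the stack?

step 1: stack=$ T  input=c c c d c $  — expand T ::= R d c
step 2: stack=$ c d R  input=c c c d c $  — expand R ::= c c c
step 3: stack=$ c d c c c  input=c c c d c $  — match c
step 4: stack=$ c d c c  input=c c d c $  — match c
step 5: stack=$ c d c  input=c d c $  — match c
step 6: stack=$ c d  input=d c $  — match d
Stack after step 6: $ c (top = c).

c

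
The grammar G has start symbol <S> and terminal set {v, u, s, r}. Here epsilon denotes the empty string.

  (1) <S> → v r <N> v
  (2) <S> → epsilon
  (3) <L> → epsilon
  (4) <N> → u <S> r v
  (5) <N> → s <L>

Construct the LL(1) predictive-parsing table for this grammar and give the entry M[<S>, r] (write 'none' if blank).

<S> → epsilon

FIRST(<S>) = {epsilon, v}
FIRST(<L>) = {epsilon}
FIRST(<N>) = {s, u}
FOLLOW(<S>) includes $ since <S> is the start symbol.
FOLLOW(<S>): in <N>→u <S> r v, <S> is followed by r v with FIRST {r}. Thus FOLLOW(<S>) = {$, r}.
For <S> → v r <N> v: FIRST(v r <N> v) = {v}, so it goes in M[<S>, t] for t ∈ {v}.
For <S> → epsilon: FIRST(epsilon) = {epsilon}, so it goes in M[<S>, t] for t ∈ {}; since epsilon ∈ FIRST, also for every t ∈ FOLLOW(<S>) = {$, r}.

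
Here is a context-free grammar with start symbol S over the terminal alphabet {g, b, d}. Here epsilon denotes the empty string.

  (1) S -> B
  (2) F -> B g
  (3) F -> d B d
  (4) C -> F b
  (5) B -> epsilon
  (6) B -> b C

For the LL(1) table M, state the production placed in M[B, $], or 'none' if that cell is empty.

FIRST(B) = {epsilon, b}
FIRST(S) = {epsilon, b}  (via B)
FIRST(F) = {b, d, g}  (via B g)
FIRST(C) = {b, d, g}  (via F b)
FOLLOW(S) includes $ since S is the start symbol.
FOLLOW(S): S appears on no right-hand side. Thus FOLLOW(S) = {$}.
FOLLOW(B): in S->B, the suffix after B is empty, so FOLLOW(B) ⊇ FOLLOW(S) = {$}; in F->B g, B is followed by g with FIRST {g}; in F->d B d, B is followed by d with FIRST {d}. Thus FOLLOW(B) = {$, d, g}.
For B -> epsilon: FIRST(epsilon) = {epsilon}, so it goes in M[B, t] for t ∈ {}; since epsilon ∈ FIRST, also for every t ∈ FOLLOW(B) = {$, d, g}.
For B -> b C: FIRST(b C) = {b}, so it goes in M[B, t] for t ∈ {b}.

B -> epsilon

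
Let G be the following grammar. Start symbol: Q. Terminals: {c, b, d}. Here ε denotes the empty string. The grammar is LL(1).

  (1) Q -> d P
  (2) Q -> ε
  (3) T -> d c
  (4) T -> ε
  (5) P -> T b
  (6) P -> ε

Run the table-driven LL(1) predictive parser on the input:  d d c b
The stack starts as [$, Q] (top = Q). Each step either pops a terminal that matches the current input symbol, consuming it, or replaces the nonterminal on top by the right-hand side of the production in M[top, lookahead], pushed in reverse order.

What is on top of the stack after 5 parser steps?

step 1: stack=$ Q  input=d d c b $  — expand Q -> d P
step 2: stack=$ P d  input=d d c b $  — match d
step 3: stack=$ P  input=d c b $  — expand P -> T b
step 4: stack=$ b T  input=d c b $  — expand T -> d c
step 5: stack=$ b c d  input=d c b $  — match d
Stack after step 5: $ b c (top = c).

c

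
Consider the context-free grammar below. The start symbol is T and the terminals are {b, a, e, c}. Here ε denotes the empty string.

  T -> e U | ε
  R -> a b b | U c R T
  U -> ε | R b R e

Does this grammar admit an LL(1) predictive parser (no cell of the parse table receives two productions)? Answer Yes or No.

FIRST(T) = {ε, e}
FIRST(R) = {a, c}
FIRST(U) = {ε, a, c}
FOLLOW(T) = {$, b, e}
FOLLOW(R) = {b, e}
FOLLOW(U) = {$, b, c, e}
Cell M[R, a] receives both R -> a b b and R -> U c R T — the grammar is not LL(1).

No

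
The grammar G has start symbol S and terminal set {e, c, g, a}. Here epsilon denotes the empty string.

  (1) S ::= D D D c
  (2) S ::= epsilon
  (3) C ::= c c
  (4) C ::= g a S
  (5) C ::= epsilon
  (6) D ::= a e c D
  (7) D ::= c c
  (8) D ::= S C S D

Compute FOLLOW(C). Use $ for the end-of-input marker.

FIRST(C) = {epsilon, c, g}
FIRST(S) = {epsilon, a, c, g}  (via D D D c)
FIRST(D) = {a, c, g}  (via S C S D)
FOLLOW(S) includes $ since S is the start symbol.
FOLLOW(C): in D::=S C S D, C is followed by S D with FIRST {a, c, g}. Thus FOLLOW(C) = {a, c, g}.
FOLLOW(S): in C::=g a S, the suffix after S is empty, so FOLLOW(S) ⊇ FOLLOW(C) = {a, c, g}; in D::=S C S D (occurrence 1), S is followed by C S D with FIRST {a, c, g}; in D::=S C S D (occurrence 2), S is followed by D with FIRST {a, c, g}. Thus FOLLOW(S) = {$, a, c, g}.
FOLLOW(D): in S::=D D D c (occurrence 1), D is followed by D D c with FIRST {a, c, g}; in S::=D D D c (occurrence 2), D is followed by D c with FIRST {a, c, g}; in S::=D D D c (occurrence 3), D is followed by c with FIRST {c}; in D::=a e c D, the suffix after D is empty (adds nothing new); in D::=S C S D, the suffix after D is empty (adds nothing new). Thus FOLLOW(D) = {a, c, g}.

{a, c, g}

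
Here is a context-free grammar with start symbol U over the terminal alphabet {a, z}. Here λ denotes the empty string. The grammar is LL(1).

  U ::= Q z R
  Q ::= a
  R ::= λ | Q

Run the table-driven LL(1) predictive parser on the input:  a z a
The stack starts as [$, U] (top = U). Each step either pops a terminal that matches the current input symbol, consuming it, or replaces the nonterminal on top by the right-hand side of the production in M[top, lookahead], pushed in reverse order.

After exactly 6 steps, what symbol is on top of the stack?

a

step 1: stack=$ U  input=a z a $  — expand U ::= Q z R
step 2: stack=$ R z Q  input=a z a $  — expand Q ::= a
step 3: stack=$ R z a  input=a z a $  — match a
step 4: stack=$ R z  input=z a $  — match z
step 5: stack=$ R  input=a $  — expand R ::= Q
step 6: stack=$ Q  input=a $  — expand Q ::= a
Stack after step 6: $ a (top = a).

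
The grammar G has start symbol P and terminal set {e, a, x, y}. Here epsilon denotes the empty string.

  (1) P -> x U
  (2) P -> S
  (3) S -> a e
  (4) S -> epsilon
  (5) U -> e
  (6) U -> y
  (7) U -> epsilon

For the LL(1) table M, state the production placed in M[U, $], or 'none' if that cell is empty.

U -> epsilon

FIRST(S) = {epsilon, a}
FIRST(U) = {epsilon, e, y}
FIRST(P) = {epsilon, a, x}  (via S)
FOLLOW(P) includes $ since P is the start symbol.
FOLLOW(P): P appears on no right-hand side. Thus FOLLOW(P) = {$}.
FOLLOW(U): in P->x U, the suffix after U is empty, so FOLLOW(U) ⊇ FOLLOW(P) = {$}. Thus FOLLOW(U) = {$}.
For U -> e: FIRST(e) = {e}, so it goes in M[U, t] for t ∈ {e}.
For U -> y: FIRST(y) = {y}, so it goes in M[U, t] for t ∈ {y}.
For U -> epsilon: FIRST(epsilon) = {epsilon}, so it goes in M[U, t] for t ∈ {}; since epsilon ∈ FIRST, also for every t ∈ FOLLOW(U) = {$}.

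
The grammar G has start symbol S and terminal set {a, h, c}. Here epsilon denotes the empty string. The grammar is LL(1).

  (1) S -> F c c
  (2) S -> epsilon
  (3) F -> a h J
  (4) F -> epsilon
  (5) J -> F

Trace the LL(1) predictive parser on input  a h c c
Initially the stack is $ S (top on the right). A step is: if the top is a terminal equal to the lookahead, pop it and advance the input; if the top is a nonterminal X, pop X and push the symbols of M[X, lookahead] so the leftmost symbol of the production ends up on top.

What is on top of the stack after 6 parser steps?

     Stack        Input      Action
  1  $ S          a h c c $  expand S -> F c c
  2  $ c c F      a h c c $  expand F -> a h J
  3  $ c c J h a  a h c c $  match a
  4  $ c c J h    h c c $    match h
  5  $ c c J      c c $      expand J -> F
  6  $ c c F      c c $      expand F -> epsilon
Stack after step 6: $ c c (top = c).

c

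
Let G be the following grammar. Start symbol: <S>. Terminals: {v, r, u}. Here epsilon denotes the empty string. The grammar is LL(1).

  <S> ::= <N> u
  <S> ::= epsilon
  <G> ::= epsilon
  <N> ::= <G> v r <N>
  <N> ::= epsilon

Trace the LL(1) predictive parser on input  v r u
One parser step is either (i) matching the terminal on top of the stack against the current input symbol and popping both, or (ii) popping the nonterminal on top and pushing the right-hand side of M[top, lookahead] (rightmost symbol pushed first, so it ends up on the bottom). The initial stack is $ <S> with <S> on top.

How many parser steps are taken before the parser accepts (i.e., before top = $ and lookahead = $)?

7

step 1: stack=$ <S>  input=v r u $  — expand <S> ::= <N> u
step 2: stack=$ u <N>  input=v r u $  — expand <N> ::= <G> v r <N>
step 3: stack=$ u <N> r v <G>  input=v r u $  — expand <G> ::= epsilon
step 4: stack=$ u <N> r v  input=v r u $  — match v
step 5: stack=$ u <N> r  input=r u $  — match r
step 6: stack=$ u <N>  input=u $  — expand <N> ::= epsilon
step 7: stack=$ u  input=u $  — match u
Accept reached after 7 steps.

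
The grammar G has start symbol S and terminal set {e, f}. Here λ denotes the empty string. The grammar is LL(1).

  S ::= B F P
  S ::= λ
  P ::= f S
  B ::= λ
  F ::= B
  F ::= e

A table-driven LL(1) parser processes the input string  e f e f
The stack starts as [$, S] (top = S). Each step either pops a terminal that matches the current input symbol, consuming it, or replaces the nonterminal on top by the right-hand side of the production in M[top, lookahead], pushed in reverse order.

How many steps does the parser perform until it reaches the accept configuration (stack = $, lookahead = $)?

13

      Stack    Input      Action
   1  $ S      e f e f $  expand S ::= B F P
   2  $ P F B  e f e f $  expand B ::= λ
   3  $ P F    e f e f $  expand F ::= e
   4  $ P e    e f e f $  match e
   5  $ P      f e f $    expand P ::= f S
   6  $ S f    f e f $    match f
   7  $ S      e f $      expand S ::= B F P
   8  $ P F B  e f $      expand B ::= λ
   9  $ P F    e f $      expand F ::= e
  10  $ P e    e f $      match e
  11  $ P      f $        expand P ::= f S
  12  $ S f    f $        match f
  13  $ S      $          expand S ::= λ
Accept reached after 13 steps.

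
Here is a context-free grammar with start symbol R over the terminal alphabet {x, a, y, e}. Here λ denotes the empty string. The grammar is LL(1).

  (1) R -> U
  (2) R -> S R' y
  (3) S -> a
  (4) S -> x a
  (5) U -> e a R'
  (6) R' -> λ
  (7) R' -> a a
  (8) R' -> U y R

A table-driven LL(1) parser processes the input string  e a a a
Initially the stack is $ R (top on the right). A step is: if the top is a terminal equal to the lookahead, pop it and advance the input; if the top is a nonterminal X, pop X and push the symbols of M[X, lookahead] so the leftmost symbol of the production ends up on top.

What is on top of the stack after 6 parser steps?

a

     Stack     Input      Action
  1  $ R       e a a a $  expand R -> U
  2  $ U       e a a a $  expand U -> e a R'
  3  $ R' a e  e a a a $  match e
  4  $ R' a    a a a $    match a
  5  $ R'      a a $      expand R' -> a a
  6  $ a a     a a $      match a
Stack after step 6: $ a (top = a).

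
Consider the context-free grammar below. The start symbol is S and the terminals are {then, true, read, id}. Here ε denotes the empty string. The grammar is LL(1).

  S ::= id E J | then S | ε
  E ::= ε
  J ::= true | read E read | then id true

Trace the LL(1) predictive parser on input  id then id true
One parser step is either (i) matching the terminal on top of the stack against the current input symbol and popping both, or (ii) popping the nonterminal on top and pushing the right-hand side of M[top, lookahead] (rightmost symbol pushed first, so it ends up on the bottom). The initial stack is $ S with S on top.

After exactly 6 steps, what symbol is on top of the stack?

step 1: stack=$ S  input=id then id true $  — expand S ::= id E J
step 2: stack=$ J E id  input=id then id true $  — match id
step 3: stack=$ J E  input=then id true $  — expand E ::= ε
step 4: stack=$ J  input=then id true $  — expand J ::= then id true
step 5: stack=$ true id then  input=then id true $  — match then
step 6: stack=$ true id  input=id true $  — match id
Stack after step 6: $ true (top = true).

true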